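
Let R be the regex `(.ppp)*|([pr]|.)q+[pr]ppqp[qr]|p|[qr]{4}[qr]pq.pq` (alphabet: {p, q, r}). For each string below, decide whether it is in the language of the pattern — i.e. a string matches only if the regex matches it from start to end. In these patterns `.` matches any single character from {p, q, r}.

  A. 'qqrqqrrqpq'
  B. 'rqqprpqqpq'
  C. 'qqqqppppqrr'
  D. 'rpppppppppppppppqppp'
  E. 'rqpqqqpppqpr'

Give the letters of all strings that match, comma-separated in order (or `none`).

A → no match
B → no match
C → no match
D → match
E → no match

D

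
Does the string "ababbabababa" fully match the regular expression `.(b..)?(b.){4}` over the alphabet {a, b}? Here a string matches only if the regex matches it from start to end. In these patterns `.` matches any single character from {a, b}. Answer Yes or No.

Yes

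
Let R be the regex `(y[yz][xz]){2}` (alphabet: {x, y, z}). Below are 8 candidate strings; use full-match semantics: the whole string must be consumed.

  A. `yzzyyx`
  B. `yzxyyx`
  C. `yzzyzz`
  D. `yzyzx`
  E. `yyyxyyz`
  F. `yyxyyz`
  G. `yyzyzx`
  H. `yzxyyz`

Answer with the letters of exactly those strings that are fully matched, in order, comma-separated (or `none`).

A → match
B → match
C → match
D → no match
E → no match
F → match
G → match
H → match

A, B, C, F, G, H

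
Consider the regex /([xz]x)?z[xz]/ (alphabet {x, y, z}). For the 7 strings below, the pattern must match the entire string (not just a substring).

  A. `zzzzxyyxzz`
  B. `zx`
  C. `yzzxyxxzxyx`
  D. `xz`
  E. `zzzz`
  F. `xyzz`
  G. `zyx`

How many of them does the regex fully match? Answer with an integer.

1

A → no match
B → match
C → no match
D → no match
E → no match
F → no match
G → no match
Total matched: 1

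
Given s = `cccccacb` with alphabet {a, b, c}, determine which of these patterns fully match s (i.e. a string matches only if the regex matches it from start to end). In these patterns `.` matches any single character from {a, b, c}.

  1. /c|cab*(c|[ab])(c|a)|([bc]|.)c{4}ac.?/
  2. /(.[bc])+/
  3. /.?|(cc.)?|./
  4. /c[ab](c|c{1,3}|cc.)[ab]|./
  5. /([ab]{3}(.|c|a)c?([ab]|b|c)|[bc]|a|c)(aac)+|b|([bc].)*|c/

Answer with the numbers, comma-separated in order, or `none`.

1 → match
2 → no match
3 → no match
4 → no match
5 → match

1, 5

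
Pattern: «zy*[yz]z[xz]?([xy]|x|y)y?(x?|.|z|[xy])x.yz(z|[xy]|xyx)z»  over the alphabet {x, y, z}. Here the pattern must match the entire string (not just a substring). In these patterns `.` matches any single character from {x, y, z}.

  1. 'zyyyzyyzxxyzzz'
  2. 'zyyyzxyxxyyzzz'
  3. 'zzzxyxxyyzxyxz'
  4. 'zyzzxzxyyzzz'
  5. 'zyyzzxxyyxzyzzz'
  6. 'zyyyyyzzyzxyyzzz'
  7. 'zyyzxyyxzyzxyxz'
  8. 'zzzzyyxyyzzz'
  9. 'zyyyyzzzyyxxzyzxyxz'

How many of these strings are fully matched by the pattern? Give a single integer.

9

1 → match
2 → match
3 → match
4 → match
5 → match
6 → match
7 → match
8 → match
9 → match
Total matched: 9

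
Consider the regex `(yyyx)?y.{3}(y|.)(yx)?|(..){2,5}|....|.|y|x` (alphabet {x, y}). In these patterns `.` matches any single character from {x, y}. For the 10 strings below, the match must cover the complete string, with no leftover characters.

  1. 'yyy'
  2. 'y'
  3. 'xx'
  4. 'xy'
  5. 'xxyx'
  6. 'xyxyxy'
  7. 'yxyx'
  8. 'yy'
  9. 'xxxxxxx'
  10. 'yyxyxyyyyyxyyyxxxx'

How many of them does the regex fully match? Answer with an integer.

4

1 → no match
2 → match
3 → no match
4 → no match
5 → match
6 → match
7 → match
8 → no match
9 → no match
10 → no match
Total matched: 4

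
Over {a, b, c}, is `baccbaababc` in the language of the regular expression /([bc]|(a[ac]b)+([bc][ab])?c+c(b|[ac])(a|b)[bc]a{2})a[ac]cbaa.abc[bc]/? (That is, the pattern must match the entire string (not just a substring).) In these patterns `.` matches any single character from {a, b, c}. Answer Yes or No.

No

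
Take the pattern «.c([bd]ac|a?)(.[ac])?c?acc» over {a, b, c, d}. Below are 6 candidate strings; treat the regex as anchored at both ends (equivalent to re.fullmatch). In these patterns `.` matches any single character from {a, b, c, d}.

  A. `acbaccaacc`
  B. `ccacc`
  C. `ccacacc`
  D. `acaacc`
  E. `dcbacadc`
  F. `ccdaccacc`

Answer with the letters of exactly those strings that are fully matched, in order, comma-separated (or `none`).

A, B, C, D, F

A → match
B → match
C → match
D → match
E → no match — must end with `acc`
F → match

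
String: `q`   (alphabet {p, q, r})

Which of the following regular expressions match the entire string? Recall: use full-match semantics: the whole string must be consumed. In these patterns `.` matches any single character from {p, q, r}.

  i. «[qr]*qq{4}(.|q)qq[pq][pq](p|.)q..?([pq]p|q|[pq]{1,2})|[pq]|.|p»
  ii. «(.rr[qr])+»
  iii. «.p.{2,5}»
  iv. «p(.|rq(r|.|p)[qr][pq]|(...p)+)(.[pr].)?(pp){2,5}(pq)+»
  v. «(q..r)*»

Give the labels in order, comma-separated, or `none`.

i → match
ii → no match
iii → no match
iv → no match — must start with `p`
v → no match

i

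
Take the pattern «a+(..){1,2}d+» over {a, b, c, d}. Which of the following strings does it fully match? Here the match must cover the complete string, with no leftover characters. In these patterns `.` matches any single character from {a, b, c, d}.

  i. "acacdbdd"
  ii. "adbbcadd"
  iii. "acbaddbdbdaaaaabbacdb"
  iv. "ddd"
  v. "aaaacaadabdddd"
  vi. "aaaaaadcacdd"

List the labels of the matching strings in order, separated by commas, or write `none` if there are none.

i. "acacdbdd" → no match
ii. "adbbcadd" → no match
iii → no match — must end with "d"
iv. "ddd" → no match — must start with "a"
v → no match
vi. "aaaaaadcacdd" → match

vi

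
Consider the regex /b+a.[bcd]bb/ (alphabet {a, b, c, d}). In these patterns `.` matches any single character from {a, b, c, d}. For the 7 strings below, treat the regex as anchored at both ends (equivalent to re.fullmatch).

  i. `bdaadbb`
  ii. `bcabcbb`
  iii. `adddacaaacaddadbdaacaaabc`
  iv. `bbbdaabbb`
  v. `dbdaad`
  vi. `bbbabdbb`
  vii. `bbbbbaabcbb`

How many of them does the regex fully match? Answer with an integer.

1

i. `bdaadbb` → no match
ii. `bcabcbb` → no match
iii → no match — must start with `b`
iv. `bbbdaabbb` → no match
v. `dbdaad` → no match — must start with `b`
vi. `bbbabdbb` → match
vii. `bbbbbaabcbb` → no match
Total matched: 1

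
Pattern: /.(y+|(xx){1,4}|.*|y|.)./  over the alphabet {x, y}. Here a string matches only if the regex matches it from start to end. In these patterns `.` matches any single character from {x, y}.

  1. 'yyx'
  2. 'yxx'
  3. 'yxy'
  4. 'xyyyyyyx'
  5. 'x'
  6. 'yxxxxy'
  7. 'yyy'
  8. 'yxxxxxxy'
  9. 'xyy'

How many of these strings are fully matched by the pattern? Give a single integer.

1. 'yyx' → match
2. 'yxx' → match
3. 'yxy' → match
4. 'xyyyyyyx' → match
5. 'x' → no match
6. 'yxxxxy' → match
7. 'yyy' → match
8. 'yxxxxxxy' → match
9. 'xyy' → match
Total matched: 8

8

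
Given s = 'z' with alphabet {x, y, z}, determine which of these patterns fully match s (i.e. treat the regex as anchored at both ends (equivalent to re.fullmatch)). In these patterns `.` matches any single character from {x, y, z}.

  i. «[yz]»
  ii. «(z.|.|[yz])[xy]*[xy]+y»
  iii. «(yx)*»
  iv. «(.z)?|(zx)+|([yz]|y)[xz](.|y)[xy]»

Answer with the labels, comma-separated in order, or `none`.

i → match
ii → no match — must end with 'y'
iii → no match
iv → no match

i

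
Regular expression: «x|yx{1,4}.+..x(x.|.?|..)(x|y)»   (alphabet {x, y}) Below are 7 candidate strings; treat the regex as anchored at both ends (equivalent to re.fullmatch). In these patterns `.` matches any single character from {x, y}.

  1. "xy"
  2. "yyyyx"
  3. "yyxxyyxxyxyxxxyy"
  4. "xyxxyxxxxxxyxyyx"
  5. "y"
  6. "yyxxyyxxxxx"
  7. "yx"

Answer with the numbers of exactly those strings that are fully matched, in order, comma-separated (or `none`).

none

1 → no match
2 → no match
3 → no match
4 → no match
5 → no match
6 → no match
7 → no match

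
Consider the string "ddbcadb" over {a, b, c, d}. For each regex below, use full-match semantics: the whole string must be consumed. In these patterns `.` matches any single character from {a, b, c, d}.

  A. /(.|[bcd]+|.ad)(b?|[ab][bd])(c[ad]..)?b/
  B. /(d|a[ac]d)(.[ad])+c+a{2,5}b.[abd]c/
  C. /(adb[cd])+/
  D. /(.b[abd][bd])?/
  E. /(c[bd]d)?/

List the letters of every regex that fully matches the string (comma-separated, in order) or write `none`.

A → match
B → no match — must end with "c"
C → no match — must start with "adb"
D → no match
E → no match

A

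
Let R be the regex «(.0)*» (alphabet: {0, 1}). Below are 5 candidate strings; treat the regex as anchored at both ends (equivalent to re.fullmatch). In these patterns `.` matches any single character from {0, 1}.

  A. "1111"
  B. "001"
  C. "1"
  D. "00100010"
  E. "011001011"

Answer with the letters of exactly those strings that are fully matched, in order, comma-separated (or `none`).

D

A → no match
B → no match
C → no match
D → match
E → no match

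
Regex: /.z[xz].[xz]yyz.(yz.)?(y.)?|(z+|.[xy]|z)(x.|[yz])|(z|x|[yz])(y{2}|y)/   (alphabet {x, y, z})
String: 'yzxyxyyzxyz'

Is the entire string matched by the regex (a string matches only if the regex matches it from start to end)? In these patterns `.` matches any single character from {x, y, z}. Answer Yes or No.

Yes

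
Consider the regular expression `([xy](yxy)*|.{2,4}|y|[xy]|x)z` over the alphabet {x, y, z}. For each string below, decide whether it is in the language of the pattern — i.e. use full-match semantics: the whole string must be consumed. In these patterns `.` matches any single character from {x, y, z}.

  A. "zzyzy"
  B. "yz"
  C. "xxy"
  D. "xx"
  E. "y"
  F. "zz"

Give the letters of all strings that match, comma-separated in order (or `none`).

B

A → no match — must end with "z"
B → match
C → no match — must end with "z"
D → no match — must end with "z"
E → no match — must end with "z"
F → no match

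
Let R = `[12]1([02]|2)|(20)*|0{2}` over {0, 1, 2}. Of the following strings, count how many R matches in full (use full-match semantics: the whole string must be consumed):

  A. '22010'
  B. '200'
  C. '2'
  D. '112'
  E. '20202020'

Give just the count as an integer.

A → no match
B → no match
C → no match
D → match
E → match
Total matched: 2

2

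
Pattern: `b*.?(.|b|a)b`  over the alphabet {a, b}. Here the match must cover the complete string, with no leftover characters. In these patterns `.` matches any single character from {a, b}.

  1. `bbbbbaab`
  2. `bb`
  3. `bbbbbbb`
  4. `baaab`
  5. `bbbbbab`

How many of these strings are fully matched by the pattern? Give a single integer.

1 → match
2 → match
3 → match
4 → no match
5 → match
Total matched: 4

4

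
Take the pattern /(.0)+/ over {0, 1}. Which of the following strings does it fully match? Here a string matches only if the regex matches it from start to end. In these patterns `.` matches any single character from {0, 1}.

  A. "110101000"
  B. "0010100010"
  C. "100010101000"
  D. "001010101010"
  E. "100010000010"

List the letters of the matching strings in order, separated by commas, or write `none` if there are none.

A → no match
B → match
C → match
D → match
E → match

B, C, D, E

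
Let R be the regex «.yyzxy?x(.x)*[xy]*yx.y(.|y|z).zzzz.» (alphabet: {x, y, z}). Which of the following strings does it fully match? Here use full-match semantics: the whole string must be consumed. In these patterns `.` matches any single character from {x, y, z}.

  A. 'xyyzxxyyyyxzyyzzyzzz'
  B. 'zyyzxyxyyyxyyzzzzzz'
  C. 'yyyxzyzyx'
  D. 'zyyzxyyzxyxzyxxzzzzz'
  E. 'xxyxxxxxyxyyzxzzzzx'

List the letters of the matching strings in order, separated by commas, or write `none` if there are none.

none

A → no match
B → no match
C. 'yyyxzyzyx' → no match
D → no match
E → no match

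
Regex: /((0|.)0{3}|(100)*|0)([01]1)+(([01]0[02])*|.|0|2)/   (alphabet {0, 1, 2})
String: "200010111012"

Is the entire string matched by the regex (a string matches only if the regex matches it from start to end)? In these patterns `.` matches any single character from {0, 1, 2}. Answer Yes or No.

No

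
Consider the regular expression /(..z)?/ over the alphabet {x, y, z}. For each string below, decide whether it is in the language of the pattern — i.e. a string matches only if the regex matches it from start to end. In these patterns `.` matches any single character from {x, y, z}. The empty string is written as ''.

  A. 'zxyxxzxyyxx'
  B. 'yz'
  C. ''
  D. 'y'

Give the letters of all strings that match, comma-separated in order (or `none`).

A. 'zxyxxzxyyxx' → no match
B. 'yz' → no match
C. '' → match
D. 'y' → no match

C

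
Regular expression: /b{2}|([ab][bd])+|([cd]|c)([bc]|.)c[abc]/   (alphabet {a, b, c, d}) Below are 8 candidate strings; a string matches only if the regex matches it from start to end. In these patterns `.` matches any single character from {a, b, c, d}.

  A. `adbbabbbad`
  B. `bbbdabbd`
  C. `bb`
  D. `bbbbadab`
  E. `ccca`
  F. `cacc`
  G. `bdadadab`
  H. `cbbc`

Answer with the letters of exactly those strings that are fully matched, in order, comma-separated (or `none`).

A. `adbbabbbad` → match
B. `bbbdabbd` → match
C. `bb` → match
D. `bbbbadab` → match
E. `ccca` → match
F. `cacc` → match
G. `bdadadab` → match
H. `cbbc` → no match

A, B, C, D, E, F, G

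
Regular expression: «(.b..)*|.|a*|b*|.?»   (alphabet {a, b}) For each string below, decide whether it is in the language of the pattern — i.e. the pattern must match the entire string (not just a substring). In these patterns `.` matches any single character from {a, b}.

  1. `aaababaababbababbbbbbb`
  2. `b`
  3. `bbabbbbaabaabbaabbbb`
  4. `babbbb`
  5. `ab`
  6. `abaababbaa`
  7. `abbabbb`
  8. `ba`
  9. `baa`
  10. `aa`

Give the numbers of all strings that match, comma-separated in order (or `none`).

2, 3, 10

1 → no match
2 → match
3 → match
4 → no match
5 → no match
6 → no match
7 → no match
8 → no match
9 → no match
10 → match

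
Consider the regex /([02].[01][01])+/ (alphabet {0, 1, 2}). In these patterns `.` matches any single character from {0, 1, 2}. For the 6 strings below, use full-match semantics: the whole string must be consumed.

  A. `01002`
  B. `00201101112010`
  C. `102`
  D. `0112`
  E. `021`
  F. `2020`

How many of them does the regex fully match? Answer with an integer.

0

A. `01002` → no match
B → no match
C. `102` → no match
D. `0112` → no match
E. `021` → no match
F. `2020` → no match
Total matched: 0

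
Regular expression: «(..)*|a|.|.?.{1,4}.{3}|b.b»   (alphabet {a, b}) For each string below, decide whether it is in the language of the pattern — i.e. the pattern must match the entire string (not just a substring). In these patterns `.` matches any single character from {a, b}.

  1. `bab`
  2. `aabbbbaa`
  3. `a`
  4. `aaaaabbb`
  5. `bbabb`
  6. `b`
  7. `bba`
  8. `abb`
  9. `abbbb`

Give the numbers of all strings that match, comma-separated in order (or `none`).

1, 2, 3, 4, 5, 6, 9

1 → match
2 → match
3 → match
4 → match
5 → match
6 → match
7 → no match
8 → no match
9 → match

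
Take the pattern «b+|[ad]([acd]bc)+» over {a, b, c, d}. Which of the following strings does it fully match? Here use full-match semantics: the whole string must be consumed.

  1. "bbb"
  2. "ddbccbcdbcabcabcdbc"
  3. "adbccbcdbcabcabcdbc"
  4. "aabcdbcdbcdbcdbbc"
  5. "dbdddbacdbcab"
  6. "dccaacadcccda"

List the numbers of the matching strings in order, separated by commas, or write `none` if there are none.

1. "bbb" → match
2 → match
3 → match
4 → no match
5 → no match
6 → no match

1, 2, 3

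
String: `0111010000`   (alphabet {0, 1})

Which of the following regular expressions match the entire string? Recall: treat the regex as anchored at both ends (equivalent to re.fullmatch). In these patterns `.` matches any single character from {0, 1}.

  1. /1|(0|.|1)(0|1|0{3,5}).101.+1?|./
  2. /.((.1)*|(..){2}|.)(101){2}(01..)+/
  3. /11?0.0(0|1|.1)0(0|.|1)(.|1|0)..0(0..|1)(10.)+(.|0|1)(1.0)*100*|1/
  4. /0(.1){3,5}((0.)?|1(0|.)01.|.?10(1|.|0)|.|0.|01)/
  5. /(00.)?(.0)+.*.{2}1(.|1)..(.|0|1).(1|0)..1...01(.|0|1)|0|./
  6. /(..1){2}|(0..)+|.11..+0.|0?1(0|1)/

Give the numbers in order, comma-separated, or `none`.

1 → match
2 → no match
3 → no match — must start with `1`
4 → no match
5 → no match
6 → match

1, 6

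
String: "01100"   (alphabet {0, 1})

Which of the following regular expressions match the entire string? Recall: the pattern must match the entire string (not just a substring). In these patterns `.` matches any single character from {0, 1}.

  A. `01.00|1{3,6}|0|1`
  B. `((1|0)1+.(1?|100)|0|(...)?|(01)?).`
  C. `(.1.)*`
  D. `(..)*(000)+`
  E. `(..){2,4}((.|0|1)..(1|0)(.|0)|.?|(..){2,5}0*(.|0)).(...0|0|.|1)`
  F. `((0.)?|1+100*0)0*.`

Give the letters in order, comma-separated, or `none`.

A → match
B → match
C → no match
D → no match — must end with "000"
E → no match
F → no match

A, B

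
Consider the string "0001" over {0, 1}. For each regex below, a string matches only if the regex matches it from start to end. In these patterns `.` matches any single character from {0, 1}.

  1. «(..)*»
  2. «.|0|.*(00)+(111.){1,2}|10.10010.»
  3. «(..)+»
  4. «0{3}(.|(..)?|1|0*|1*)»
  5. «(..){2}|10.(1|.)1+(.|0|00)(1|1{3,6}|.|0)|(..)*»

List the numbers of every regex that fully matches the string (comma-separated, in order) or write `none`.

1, 3, 4, 5

1 → match
2 → no match
3 → match
4 → match
5 → match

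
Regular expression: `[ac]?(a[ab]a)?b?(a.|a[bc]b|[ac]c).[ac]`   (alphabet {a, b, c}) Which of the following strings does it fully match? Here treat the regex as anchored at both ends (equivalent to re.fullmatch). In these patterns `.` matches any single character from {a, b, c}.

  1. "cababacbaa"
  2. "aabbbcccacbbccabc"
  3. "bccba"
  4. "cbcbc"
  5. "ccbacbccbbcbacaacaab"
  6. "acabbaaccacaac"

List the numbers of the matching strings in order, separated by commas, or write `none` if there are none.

1 → match
2 → no match
3 → match
4 → no match
5 → no match
6 → no match

1, 3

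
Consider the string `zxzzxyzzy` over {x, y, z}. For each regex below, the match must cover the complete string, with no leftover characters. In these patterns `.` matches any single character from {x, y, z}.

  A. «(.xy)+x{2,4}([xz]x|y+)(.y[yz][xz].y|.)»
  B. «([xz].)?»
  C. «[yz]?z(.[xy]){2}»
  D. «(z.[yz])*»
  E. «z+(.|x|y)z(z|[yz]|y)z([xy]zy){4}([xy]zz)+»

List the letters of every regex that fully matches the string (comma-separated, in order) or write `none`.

A → no match
B → no match
C → no match
D → match
E → no match — must end with `zz`

D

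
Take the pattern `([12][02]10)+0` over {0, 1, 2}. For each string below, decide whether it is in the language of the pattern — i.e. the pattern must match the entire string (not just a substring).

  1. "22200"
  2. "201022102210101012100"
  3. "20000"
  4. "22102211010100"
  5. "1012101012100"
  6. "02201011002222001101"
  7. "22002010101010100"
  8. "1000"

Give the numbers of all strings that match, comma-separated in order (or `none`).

1. "22200" → no match — must end with "100"
2 → match
3. "20000" → no match — must end with "100"
4 → no match
5 → no match
6 → no match — must end with "100"
7 → no match
8. "1000" → no match — must end with "100"

2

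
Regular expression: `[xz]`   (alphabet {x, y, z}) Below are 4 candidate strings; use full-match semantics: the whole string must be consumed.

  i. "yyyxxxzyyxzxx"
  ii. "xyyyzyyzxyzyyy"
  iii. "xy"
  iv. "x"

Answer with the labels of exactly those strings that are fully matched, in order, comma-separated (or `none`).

iv

i → no match
ii → no match
iii → no match
iv → match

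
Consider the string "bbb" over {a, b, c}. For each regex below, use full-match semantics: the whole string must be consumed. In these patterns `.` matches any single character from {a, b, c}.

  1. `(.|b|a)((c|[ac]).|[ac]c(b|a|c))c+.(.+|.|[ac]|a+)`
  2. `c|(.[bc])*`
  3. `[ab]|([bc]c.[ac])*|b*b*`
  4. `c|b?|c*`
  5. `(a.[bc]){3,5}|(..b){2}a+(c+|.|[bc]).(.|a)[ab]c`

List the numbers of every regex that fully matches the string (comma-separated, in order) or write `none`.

3

1 → no match
2 → no match
3 → match
4 → no match
5 → no match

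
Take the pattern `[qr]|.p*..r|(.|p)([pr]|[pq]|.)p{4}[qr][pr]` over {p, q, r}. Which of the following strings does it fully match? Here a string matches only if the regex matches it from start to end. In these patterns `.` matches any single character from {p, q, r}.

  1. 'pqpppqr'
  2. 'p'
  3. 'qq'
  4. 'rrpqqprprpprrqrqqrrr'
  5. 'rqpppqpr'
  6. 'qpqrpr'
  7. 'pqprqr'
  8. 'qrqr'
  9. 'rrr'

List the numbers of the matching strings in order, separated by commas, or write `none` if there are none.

8

1 → no match
2 → no match
3 → no match
4 → no match
5 → no match
6 → no match
7 → no match
8 → match
9 → no match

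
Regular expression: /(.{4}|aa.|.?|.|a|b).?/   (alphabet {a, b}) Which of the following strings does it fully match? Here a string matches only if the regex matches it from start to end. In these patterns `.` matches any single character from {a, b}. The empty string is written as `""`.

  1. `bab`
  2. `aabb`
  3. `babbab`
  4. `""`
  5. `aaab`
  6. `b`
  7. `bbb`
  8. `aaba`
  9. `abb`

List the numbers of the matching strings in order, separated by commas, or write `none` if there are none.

1 → no match
2 → match
3 → no match
4 → match
5 → match
6 → match
7 → no match
8 → match
9 → no match

2, 4, 5, 6, 8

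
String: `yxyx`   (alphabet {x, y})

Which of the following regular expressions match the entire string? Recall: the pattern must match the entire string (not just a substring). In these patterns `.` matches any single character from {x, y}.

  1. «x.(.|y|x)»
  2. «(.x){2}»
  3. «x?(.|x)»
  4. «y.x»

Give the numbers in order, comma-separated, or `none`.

2

1 → no match — must start with `x`
2 → match
3 → no match
4 → no match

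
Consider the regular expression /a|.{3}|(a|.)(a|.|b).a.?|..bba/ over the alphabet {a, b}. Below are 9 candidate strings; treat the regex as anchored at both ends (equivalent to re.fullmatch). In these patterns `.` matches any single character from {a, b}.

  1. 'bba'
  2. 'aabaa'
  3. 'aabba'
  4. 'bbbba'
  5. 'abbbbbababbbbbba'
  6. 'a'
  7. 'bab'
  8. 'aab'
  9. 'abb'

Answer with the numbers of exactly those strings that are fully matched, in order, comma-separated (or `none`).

1 → match
2 → match
3 → match
4 → match
5 → no match
6 → match
7 → match
8 → match
9 → match

1, 2, 3, 4, 6, 7, 8, 9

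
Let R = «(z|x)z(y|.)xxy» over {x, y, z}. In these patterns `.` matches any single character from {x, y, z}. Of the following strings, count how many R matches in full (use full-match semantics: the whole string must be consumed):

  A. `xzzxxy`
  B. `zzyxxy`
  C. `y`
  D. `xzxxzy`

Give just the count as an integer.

2

A → match
B → match
C → no match — must end with `xxy`
D → no match — must end with `xxy`
Total matched: 2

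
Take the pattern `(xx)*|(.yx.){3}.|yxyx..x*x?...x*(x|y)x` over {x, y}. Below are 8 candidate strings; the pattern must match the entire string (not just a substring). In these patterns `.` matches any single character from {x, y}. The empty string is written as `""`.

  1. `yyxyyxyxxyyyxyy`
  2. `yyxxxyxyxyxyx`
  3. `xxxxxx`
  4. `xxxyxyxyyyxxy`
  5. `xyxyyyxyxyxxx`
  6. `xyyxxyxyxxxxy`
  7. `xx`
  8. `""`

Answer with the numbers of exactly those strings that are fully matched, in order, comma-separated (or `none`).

1 → no match
2 → match
3 → match
4 → no match
5 → match
6 → no match
7 → match
8 → match

2, 3, 5, 7, 8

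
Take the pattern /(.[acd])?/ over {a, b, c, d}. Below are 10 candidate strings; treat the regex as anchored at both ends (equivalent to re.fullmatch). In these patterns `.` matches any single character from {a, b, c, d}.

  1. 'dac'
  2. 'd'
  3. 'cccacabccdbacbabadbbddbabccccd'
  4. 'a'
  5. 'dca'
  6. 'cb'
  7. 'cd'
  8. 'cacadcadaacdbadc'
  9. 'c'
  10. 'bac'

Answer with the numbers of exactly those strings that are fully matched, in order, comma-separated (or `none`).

7

1. 'dac' → no match
2. 'd' → no match
3 → no match
4. 'a' → no match
5. 'dca' → no match
6. 'cb' → no match
7. 'cd' → match
8 → no match
9. 'c' → no match
10. 'bac' → no match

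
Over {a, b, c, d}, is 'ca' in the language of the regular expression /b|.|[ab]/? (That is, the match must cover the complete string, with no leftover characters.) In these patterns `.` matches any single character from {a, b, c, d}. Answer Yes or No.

No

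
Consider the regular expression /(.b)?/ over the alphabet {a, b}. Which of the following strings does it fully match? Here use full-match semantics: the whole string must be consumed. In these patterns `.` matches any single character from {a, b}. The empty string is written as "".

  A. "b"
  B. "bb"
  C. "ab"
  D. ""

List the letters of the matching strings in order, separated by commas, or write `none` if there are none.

B, C, D

A → no match
B → match
C → match
D → match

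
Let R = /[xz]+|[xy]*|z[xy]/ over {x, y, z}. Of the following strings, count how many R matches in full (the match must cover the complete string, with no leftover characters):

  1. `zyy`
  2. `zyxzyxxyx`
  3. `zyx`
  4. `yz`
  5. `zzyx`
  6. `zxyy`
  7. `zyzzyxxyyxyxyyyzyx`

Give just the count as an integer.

1 → no match
2 → no match
3 → no match
4 → no match
5 → no match
6 → no match
7 → no match
Total matched: 0

0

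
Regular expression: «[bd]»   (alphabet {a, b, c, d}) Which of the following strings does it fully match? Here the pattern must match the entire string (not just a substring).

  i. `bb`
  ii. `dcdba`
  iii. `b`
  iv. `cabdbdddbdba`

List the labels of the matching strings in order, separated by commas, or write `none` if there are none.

i → no match
ii → no match
iii → match
iv → no match

iii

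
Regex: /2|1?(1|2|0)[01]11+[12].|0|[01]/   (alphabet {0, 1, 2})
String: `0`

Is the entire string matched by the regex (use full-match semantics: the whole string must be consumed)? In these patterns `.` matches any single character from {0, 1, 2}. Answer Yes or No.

Yes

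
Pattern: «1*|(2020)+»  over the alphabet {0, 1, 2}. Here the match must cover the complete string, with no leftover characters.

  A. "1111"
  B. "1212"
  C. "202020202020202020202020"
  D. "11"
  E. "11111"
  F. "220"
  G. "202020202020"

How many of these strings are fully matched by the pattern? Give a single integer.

5

A → match
B → no match
C → match
D → match
E → match
F → no match
G → match
Total matched: 5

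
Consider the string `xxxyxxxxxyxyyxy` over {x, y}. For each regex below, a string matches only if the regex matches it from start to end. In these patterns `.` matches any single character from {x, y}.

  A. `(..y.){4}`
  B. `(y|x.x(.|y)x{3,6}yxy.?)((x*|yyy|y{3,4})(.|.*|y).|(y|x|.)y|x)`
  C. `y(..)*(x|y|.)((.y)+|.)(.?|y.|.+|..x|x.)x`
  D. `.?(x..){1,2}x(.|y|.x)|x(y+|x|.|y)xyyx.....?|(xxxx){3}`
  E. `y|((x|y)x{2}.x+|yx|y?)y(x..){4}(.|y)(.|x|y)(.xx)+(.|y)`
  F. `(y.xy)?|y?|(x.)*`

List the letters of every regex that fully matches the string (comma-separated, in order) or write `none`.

A → no match
B → match
C → no match — must start with `y`
D → no match
E → no match
F → no match

B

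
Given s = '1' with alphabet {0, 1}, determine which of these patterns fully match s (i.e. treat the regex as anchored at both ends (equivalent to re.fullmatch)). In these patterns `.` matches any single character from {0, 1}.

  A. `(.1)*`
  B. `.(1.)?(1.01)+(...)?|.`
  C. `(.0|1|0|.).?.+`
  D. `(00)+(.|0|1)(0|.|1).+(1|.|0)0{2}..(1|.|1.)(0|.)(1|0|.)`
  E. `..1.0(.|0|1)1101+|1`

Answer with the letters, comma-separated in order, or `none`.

A → no match
B → match
C → no match
D → no match — must start with '00'
E → match

B, E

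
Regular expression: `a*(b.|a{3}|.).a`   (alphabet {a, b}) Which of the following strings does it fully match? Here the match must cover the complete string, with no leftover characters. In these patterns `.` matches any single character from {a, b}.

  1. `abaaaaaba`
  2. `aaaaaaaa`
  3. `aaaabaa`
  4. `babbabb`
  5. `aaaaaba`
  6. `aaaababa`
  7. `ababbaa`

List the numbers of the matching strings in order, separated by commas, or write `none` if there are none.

2, 3, 5, 6

1. `abaaaaaba` → no match
2. `aaaaaaaa` → match
3. `aaaabaa` → match
4. `babbabb` → no match — must end with `a`
5. `aaaaaba` → match
6. `aaaababa` → match
7. `ababbaa` → no match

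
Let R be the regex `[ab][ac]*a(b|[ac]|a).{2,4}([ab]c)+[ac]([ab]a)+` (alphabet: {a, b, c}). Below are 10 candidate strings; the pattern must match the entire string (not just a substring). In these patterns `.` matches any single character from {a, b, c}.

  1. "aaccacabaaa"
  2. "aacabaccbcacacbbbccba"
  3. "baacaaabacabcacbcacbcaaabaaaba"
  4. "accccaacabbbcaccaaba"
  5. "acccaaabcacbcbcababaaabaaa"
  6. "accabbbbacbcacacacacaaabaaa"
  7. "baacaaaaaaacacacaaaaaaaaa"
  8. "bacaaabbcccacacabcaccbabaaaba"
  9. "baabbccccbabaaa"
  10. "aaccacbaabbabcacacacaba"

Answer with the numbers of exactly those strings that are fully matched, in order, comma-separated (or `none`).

3, 4, 5, 6, 7

1 → no match
2 → no match
3 → match
4 → match
5 → match
6 → match
7 → match
8 → no match
9 → no match
10 → no match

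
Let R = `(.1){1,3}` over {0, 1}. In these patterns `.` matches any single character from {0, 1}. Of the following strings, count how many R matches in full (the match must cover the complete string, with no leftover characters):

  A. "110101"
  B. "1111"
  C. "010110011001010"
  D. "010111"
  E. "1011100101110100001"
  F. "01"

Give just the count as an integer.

4

A → match
B → match
C → no match — must end with "1"
D → match
E → no match
F → match
Total matched: 4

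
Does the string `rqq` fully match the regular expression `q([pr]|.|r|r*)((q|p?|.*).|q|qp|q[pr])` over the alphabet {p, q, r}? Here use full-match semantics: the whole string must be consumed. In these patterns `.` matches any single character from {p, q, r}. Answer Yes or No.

No

Every match must start with `q`, but `rqq` does not.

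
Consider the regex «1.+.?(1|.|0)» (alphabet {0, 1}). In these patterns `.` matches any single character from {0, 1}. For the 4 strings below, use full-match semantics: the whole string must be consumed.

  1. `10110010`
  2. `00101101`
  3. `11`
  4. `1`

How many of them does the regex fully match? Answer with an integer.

1. `10110010` → match
2. `00101101` → no match — must start with `1`
3. `11` → no match
4. `1` → no match
Total matched: 1

1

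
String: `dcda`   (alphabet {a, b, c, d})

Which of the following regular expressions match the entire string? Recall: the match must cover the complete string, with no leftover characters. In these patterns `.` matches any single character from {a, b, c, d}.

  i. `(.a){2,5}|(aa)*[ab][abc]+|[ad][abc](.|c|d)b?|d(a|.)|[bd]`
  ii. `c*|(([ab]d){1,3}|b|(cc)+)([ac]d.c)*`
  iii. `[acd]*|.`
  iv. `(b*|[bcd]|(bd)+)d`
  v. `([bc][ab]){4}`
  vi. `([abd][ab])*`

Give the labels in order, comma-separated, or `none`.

i → no match
ii → no match
iii → match
iv → no match — must end with `d`
v → no match
vi → no match

iii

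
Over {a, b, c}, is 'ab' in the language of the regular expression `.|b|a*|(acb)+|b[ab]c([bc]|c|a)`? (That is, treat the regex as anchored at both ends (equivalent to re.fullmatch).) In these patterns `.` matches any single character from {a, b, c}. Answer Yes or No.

No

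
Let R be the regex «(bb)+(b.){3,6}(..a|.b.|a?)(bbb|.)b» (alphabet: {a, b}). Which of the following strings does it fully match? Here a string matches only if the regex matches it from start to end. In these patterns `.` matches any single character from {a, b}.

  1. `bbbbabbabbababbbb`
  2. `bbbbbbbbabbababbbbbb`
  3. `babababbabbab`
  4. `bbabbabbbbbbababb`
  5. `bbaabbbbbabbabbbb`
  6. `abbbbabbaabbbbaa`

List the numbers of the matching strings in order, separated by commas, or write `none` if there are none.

none

1 → no match
2 → no match
3 → no match — must start with `bb`
4 → no match
5 → no match
6 → no match — must start with `bb`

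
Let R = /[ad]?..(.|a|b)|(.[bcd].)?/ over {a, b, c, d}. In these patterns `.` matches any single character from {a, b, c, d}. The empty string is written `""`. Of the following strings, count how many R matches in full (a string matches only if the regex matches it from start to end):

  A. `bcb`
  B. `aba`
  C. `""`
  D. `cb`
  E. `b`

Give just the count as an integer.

A. `bcb` → match
B. `aba` → match
C. `""` → match
D. `cb` → no match
E. `b` → no match
Total matched: 3

3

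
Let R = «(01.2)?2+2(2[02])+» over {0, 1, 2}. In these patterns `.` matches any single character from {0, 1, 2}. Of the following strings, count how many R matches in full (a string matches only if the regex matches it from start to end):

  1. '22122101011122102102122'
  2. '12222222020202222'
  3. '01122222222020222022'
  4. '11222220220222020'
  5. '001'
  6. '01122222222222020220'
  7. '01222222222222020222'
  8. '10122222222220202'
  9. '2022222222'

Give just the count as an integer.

1 → no match
2 → no match
3 → match
4 → no match
5 → no match
6 → no match
7 → no match
8 → no match
9 → no match
Total matched: 1

1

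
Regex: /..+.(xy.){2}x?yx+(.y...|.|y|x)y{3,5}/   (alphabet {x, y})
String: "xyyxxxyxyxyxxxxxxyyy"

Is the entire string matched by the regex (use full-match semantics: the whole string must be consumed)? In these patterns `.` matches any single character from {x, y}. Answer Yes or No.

No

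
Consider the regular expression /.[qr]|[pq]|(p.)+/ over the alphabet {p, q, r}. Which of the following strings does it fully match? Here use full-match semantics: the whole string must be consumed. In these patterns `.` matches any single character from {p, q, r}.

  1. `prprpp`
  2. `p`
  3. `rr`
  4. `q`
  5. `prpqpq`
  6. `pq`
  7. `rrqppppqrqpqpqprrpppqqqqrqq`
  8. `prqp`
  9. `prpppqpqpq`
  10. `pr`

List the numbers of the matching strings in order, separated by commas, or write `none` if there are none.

1, 2, 3, 4, 5, 6, 9, 10

1 → match
2 → match
3 → match
4 → match
5 → match
6 → match
7 → no match
8 → no match
9 → match
10 → match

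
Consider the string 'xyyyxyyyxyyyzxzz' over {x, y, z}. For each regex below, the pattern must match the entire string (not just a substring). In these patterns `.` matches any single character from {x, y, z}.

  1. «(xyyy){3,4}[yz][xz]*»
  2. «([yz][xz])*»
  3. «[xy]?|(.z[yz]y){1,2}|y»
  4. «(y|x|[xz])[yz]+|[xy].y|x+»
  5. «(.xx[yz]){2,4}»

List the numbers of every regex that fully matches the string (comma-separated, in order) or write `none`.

1 → match
2 → no match
3 → no match
4 → no match
5 → no match

1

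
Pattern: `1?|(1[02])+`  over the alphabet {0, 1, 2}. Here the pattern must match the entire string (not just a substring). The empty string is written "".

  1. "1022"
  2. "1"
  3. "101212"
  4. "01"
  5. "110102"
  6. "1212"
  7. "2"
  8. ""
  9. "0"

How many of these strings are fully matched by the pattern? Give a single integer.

1 → no match
2 → match
3 → match
4 → no match
5 → no match
6 → match
7 → no match
8 → match
9 → no match
Total matched: 4

4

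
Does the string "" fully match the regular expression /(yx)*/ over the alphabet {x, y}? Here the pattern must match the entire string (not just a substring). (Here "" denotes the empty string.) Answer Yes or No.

Yes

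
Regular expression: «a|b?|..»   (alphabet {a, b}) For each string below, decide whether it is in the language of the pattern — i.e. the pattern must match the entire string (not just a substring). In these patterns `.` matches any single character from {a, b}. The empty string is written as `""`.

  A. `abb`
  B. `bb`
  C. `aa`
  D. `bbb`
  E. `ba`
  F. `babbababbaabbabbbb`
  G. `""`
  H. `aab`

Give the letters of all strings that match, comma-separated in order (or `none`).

B, C, E, G

A → no match
B → match
C → match
D → no match
E → match
F → no match
G → match
H → no match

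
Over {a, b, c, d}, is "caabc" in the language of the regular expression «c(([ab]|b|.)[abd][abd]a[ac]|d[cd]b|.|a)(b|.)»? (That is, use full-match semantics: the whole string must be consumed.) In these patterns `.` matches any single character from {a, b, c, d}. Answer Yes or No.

No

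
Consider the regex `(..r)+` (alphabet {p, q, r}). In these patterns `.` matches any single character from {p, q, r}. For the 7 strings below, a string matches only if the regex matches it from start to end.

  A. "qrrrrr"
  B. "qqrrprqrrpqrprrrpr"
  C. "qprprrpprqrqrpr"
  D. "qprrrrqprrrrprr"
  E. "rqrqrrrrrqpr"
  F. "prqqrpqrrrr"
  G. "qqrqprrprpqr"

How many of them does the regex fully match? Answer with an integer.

5

A → match
B → match
C → no match
D → match
E → match
F → no match
G → match
Total matched: 5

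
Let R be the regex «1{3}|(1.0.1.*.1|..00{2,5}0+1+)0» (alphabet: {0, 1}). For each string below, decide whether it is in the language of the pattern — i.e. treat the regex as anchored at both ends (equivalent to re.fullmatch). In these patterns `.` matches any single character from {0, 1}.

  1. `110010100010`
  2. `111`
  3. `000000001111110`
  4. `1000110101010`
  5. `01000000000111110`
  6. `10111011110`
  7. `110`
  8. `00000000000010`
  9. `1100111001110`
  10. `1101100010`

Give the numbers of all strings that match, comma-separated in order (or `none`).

1, 2, 3, 4, 5, 8, 9, 10

1 → match
2 → match
3 → match
4 → match
5 → match
6 → no match
7 → no match
8 → match
9 → match
10 → match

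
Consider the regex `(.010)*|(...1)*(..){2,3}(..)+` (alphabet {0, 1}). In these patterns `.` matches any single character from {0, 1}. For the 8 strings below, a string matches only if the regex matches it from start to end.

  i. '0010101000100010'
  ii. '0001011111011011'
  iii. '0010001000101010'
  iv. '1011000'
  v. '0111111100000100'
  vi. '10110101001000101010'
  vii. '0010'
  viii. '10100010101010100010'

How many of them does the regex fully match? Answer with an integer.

i → match
ii → match
iii → match
iv. '1011000' → no match
v → match
vi → match
vii. '0010' → match
viii → match
Total matched: 7

7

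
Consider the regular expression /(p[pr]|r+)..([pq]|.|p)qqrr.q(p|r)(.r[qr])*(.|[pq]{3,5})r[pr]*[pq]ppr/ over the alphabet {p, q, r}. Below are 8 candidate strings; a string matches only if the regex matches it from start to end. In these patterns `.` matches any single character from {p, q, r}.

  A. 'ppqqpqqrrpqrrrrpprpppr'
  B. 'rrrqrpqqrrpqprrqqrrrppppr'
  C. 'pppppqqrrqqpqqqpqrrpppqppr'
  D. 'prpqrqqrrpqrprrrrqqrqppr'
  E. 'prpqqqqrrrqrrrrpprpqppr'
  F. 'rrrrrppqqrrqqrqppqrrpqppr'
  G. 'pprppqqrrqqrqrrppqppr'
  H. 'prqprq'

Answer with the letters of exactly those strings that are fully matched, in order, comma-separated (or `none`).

A → match
B → match
C → match
D → match
E → match
F → match
G → match
H → no match — must end with 'ppr'

A, B, C, D, E, F, G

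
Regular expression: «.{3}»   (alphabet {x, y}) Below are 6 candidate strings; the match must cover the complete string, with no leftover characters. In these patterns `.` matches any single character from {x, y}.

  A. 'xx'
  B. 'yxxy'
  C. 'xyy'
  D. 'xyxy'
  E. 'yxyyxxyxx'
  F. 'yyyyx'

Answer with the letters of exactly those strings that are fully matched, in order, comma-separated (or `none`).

A → no match
B → no match
C → match
D → no match
E → no match
F → no match

C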